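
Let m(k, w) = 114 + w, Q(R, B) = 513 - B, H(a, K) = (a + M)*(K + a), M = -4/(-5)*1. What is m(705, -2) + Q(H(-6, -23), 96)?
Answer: 529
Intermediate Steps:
M = 4/5 (M = -4*(-1/5)*1 = (4/5)*1 = 4/5 ≈ 0.80000)
H(a, K) = (4/5 + a)*(K + a) (H(a, K) = (a + 4/5)*(K + a) = (4/5 + a)*(K + a))
m(705, -2) + Q(H(-6, -23), 96) = (114 - 2) + (513 - 1*96) = 112 + (513 - 96) = 112 + 417 = 529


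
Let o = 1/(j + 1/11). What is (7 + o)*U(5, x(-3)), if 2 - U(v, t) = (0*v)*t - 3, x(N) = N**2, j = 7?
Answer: 2785/78 ≈ 35.705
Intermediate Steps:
o = 11/78 (o = 1/(7 + 1/11) = 1/(78/11) = 11/78 ≈ 0.14103)
U(v, t) = 5 (U(v, t) = 2 - ((0*v)*t - 3) = 2 - (0*t - 3) = 2 - (0 - 3) = 2 - 1*(-3) = 2 + 3 = 5)
(7 + o)*U(5, x(-3)) = (7 + 11/78)*5 = (557/78)*5 = 2785/78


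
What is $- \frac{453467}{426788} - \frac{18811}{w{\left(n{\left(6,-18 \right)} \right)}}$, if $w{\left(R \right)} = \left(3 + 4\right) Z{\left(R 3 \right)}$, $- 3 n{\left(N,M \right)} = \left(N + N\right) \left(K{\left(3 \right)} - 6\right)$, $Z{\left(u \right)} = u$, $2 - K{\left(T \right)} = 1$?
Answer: $- \frac{1027345651}{22406370} \approx -45.851$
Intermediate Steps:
$K{\left(T \right)} = 1$ ($K{\left(T \right)} = 2 - 1 = 1$)
$n{\left(N,M \right)} = \frac{10 N}{3}$ ($n{\left(N,M \right)} = - \frac{\left(N + N\right) \left(1 - 6\right)}{3} = - \frac{2 N \left(-5\right)}{3} = - \frac{\left(-10\right) N}{3} = \frac{10 N}{3}$)
$w{\left(R \right)} = 21 R$ ($w{\left(R \right)} = \left(3 + 4\right) R 3 = 7 \cdot 3 R = 21 R$)
$- \frac{453467}{426788} - \frac{18811}{w{\left(n{\left(6,-18 \right)} \right)}} = - \frac{453467}{426788} - \frac{18811}{21 \cdot \frac{10}{3} \cdot 6} = \left(-453467\right) \frac{1}{426788} - \frac{18811}{21 \cdot 20} = - \frac{453467}{426788} - \frac{18811}{420} = - \frac{1027345651}{22406370}$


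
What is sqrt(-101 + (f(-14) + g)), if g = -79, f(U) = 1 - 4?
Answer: I*sqrt(183) ≈ 13.528*I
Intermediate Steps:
f(U) = -3
sqrt(-101 + (f(-14) + g)) = sqrt(-101 + (-3 - 79)) = sqrt(-101 - 82) = sqrt(-183) = I*sqrt(183)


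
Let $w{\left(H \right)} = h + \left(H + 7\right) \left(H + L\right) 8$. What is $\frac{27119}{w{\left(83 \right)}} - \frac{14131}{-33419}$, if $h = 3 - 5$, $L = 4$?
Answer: $\frac{1791427439}{2093299322} \approx 0.85579$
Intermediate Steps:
$h = -2$ ($h = 3 - 5 = -2$)
$w{\left(H \right)} = -2 + 8 \left(4 + H\right) \left(7 + H\right)$ ($w{\left(H \right)} = -2 + \left(H + 7\right) \left(H + 4\right) 8 = -2 + \left(7 + H\right) \left(4 + H\right) 8 = -2 + \left(4 + H\right) \left(7 + H\right) 8 = -2 + 8 \left(4 + H\right) \left(7 + H\right)$)
$\frac{27119}{w{\left(83 \right)}} - \frac{14131}{-33419} = \frac{27119}{222 + 8 \cdot 83^{2} + 88 \cdot 83} - \frac{14131}{-33419} = \frac{27119}{222 + 8 \cdot 6889 + 7304} - - \frac{14131}{33419} = \frac{27119}{222 + 55112 + 7304} + \frac{14131}{33419} = \frac{27119}{62638} + \frac{14131}{33419} = \frac{1791427439}{2093299322}$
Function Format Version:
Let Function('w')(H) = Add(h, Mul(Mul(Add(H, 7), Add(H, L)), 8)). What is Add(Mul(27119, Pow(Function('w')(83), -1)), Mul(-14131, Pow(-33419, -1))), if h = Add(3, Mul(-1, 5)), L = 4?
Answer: Rational(1791427439, 2093299322) ≈ 0.85579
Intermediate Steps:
h = -2 (h = Add(3, -5) = -2)
Function('w')(H) = Add(-2, Mul(8, Add(4, H), Add(7, H))) (Function('w')(H) = Add(-2, Mul(Mul(Add(H, 7), Add(H, 4)), 8)) = Add(-2, Mul(Mul(Add(7, H), Add(4, H)), 8)) = Add(-2, Mul(Mul(Add(4, H), Add(7, H)), 8)) = Add(-2, Mul(8, Add(4, H), Add(7, H))))
Add(Mul(27119, Pow(Function('w')(83), -1)), Mul(-14131, Pow(-33419, -1))) = Add(Mul(27119, Pow(Add(222, Mul(8, Pow(83, 2)), Mul(88, 83)), -1)), Mul(-14131, Pow(-33419, -1))) = Add(Mul(27119, Pow(Add(222, Mul(8, 6889), 7304), -1)), Mul(-14131, Rational(-1, 33419))) = Add(Mul(27119, Pow(Add(222, 55112, 7304), -1)), Rational(14131, 33419)) = Add(Mul(27119, Pow(62638, -1)), Rational(14131, 33419)) = Add(Mul(27119, Rational(1, 62638)), Rational(14131, 33419)) = Add(Rational(27119, 62638), Rational(14131, 33419)) = Rational(1791427439, 2093299322)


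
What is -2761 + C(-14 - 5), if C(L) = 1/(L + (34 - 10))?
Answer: -13804/5 ≈ -2760.8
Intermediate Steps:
C(L) = 1/(24 + L) (C(L) = 1/(L + 24) = 1/(24 + L))
-2761 + C(-14 - 5) = -2761 + 1/(24 + (-14 - 5)) = -2761 + 1/(24 - 19) = -2761 + 1/5 = -2761 + ⅕ = -13804/5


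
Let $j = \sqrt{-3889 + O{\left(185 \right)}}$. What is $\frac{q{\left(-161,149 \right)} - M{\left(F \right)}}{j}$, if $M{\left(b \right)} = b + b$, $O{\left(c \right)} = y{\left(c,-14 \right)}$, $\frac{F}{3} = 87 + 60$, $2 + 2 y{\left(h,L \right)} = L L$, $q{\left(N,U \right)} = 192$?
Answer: $\frac{115 i \sqrt{237}}{158} \approx 11.205 i$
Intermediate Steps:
$y{\left(h,L \right)} = -1 + \frac{L^{2}}{2}$ ($y{\left(h,L \right)} = -1 + \frac{L L}{2} = -1 + \frac{L^{2}}{2}$)
$F = 441$ ($F = 3 \left(87 + 60\right) = 3 \cdot 147 = 441$)
$O{\left(c \right)} = 97$ ($O{\left(c \right)} = -1 + \frac{\left(-14\right)^{2}}{2} = -1 + \frac{1}{2} \cdot 196 = -1 + 98 = 97$)
$M{\left(b \right)} = 2 b$
$j = 4 i \sqrt{237}$ ($j = \sqrt{-3889 + 97} = \sqrt{-3792} = 4 i \sqrt{237} \approx 61.579 i$)
$\frac{q{\left(-161,149 \right)} - M{\left(F \right)}}{j} = \frac{192 - 2 \cdot 441}{4 i \sqrt{237}} = \left(192 - 882\right) \left(- \frac{i \sqrt{237}}{948}\right) = - 690 \left(- \frac{i \sqrt{237}}{948}\right) = \frac{115 i \sqrt{237}}{158}$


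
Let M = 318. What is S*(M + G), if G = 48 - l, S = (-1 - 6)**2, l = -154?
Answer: 25480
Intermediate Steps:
S = 49 (S = (-7)**2 = 49)
G = 202 (G = 48 - 1*(-154) = 48 + 154 = 202)
S*(M + G) = 49*(318 + 202) = 49*520 = 25480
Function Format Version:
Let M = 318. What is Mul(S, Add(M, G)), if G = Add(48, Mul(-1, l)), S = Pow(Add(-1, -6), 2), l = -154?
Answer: 25480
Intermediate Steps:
S = 49 (S = Pow(-7, 2) = 49)
G = 202 (G = Add(48, Mul(-1, -154)) = Add(48, 154) = 202)
Mul(S, Add(M, G)) = Mul(49, Add(318, 202)) = Mul(49, 520) = 25480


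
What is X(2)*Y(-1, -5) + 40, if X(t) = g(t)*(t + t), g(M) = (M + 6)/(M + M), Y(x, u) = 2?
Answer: 56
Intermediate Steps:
g(M) = (6 + M)/(2*M) (g(M) = (6 + M)/((2*M)) = (6 + M)*(1/(2*M)) = (6 + M)/(2*M))
X(t) = 6 + t (X(t) = ((6 + t)/(2*t))*(t + t) = ((6 + t)/(2*t))*(2*t) = 6 + t)
X(2)*Y(-1, -5) + 40 = (6 + 2)*2 + 40 = 8*2 + 40 = 16 + 40 = 56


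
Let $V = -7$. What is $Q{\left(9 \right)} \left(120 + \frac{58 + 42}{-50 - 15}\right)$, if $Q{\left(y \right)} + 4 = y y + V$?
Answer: $\frac{107800}{13} \approx 8292.3$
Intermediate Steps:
$Q{\left(y \right)} = -11 + y^{2}$ ($Q{\left(y \right)} = -4 + \left(y y - 7\right) = -4 + \left(y^{2} - 7\right) = -4 + \left(-7 + y^{2}\right) = -11 + y^{2}$)
$Q{\left(9 \right)} \left(120 + \frac{58 + 42}{-50 - 15}\right) = \left(-11 + 9^{2}\right) \left(120 + \frac{58 + 42}{-50 - 15}\right) = \left(-11 + 81\right) \left(120 + \frac{100}{-65}\right) = 70 \left(120 + 100 \left(- \frac{1}{65}\right)\right) = 70 \left(120 - \frac{20}{13}\right) = 70 \cdot \frac{1540}{13} = \frac{107800}{13}$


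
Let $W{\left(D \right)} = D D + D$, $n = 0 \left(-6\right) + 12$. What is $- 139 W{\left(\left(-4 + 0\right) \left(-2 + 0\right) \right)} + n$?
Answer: $-9996$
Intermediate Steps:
$n = 12$ ($n = 0 + 12 = 12$)
$W{\left(D \right)} = D + D^{2}$ ($W{\left(D \right)} = D^{2} + D = D + D^{2}$)
$- 139 W{\left(\left(-4 + 0\right) \left(-2 + 0\right) \right)} + n = - 139 \left(-4 + 0\right) \left(-2 + 0\right) \left(1 + \left(-4 + 0\right) \left(-2 + 0\right)\right) + 12 = - 139 \left(-4\right) \left(-2\right) \left(1 - -8\right) + 12 = - 139 \cdot 8 \left(1 + 8\right) + 12 = - 139 \cdot 8 \cdot 9 + 12 = \left(-139\right) 72 + 12 = -10008 + 12 = -9996$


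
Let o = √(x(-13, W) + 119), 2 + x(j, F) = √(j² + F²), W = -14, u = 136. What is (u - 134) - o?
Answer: 2 - √(117 + √365) ≈ -9.6664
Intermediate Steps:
x(j, F) = -2 + √(F² + j²) (x(j, F) = -2 + √(j² + F²) = -2 + √(F² + j²))
o = √(117 + √365) (o = √((-2 + √((-14)² + (-13)²)) + 119) = √((-2 + √(196 + 169)) + 119) = √((-2 + √365) + 119) = √(117 + √365) ≈ 11.666)
(u - 134) - o = (136 - 134) - √(117 + √365) = 2 - √(117 + √365)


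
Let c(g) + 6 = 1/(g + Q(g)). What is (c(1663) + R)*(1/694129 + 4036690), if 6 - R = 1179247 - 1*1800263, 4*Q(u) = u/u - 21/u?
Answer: 9626032655238204221900370/3839893168711 ≈ 2.5068e+12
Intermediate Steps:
Q(u) = ¼ - 21/(4*u) (Q(u) = (u/u - 21/u)/4 = (1 - 21/u)/4 = ¼ - 21/(4*u))
c(g) = -6 + 1/(g + (-21 + g)/(4*g))
R = 621022 (R = 6 - (1179247 - 1*1800263) = 6 - (1179247 - 1800263) = 6 - 1*(-621016) = 6 + 621016 = 621022)
(c(1663) + R)*(1/694129 + 4036690) = (2*(63 - 1*1663 - 12*1663²)/(-21 + 1663 + 4*1663²) + 621022)*(1/694129 + 4036690) = (2*(63 - 1663 - 12*2765569)/(-21 + 1663 + 4*2765569) + 621022)*(1/694129 + 4036690) = (2*(63 - 1663 - 33186828)/(-21 + 1663 + 11062276) + 621022)*(2801983593011/694129) = (2*(-33188428)/11063918 + 621022)*(2801983593011/694129) = (2*(1/11063918)*(-33188428) + 621022)*(2801983593011/694129) = (-33188428/5531959 + 621022)*(2801983593011/694129) = (3435435053670/5531959)*(2801983593011/694129) = 9626032655238204221900370/3839893168711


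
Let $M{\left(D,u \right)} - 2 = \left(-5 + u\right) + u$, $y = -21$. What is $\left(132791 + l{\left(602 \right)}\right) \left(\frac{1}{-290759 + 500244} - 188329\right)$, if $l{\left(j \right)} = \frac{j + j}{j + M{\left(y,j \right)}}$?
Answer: $- \frac{3148585048925494876}{125900485} \approx -2.5009 \cdot 10^{10}$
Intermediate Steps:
$M{\left(D,u \right)} = -3 + 2 u$ ($M{\left(D,u \right)} = 2 + \left(\left(-5 + u\right) + u\right) = 2 + \left(-5 + 2 u\right) = -3 + 2 u$)
$l{\left(j \right)} = \frac{2 j}{-3 + 3 j}$ ($l{\left(j \right)} = \frac{j + j}{j + \left(-3 + 2 j\right)} = \frac{2 j}{-3 + 3 j}$)
$\left(132791 + l{\left(602 \right)}\right) \left(\frac{1}{-290759 + 500244} - 188329\right) = \left(132791 + \frac{2}{3} \cdot 602 \frac{1}{-1 + 602}\right) \left(\frac{1}{-290759 + 500244} - 188329\right) = \left(132791 + \frac{2}{3} \cdot 602 \cdot \frac{1}{601}\right) \left(\frac{1}{209485} - 188329\right) = \left(132791 + \frac{1204}{1803}\right) \left(- \frac{39452100564}{209485}\right) = \frac{239423377}{1803} \left(- \frac{39452100564}{209485}\right) = - \frac{3148585048925494876}{125900485}$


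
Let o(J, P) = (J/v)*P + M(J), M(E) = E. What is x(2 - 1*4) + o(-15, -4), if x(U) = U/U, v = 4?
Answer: 1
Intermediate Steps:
o(J, P) = J + J*P/4 (o(J, P) = (J/4)*P + J = J*P/4 + J = J + J*P/4)
x(U) = 1
x(2 - 1*4) + o(-15, -4) = 1 + (1/4)*(-15)*(4 - 4) = 1 + (1/4)*(-15)*0 = 1 + 0 = 1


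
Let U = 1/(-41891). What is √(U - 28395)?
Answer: I*√49829132782886/41891 ≈ 168.51*I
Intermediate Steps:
U = -1/41891 ≈ -2.3871e-5
√(U - 28395) = √(-1/41891 - 28395) = √(-1189494946/41891) = I*√49829132782886/41891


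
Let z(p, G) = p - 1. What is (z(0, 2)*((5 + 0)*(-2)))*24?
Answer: 240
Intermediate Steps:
z(p, G) = -1 + p
(z(0, 2)*((5 + 0)*(-2)))*24 = ((-1 + 0)*((5 + 0)*(-2)))*24 = -5*(-2)*24 = -1*(-10)*24 = 10*24 = 240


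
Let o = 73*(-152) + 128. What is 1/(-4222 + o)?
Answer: -1/15190 ≈ -6.5833e-5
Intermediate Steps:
o = -10968 (o = -11096 + 128 = -10968)
1/(-4222 + o) = 1/(-4222 - 10968) = 1/(-15190) = -1/15190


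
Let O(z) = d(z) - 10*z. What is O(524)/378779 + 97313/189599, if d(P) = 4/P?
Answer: 4698527680376/9407911670351 ≈ 0.49942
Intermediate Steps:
O(z) = -10*z + 4/z (O(z) = 4/z - 10*z = -10*z + 4/z)
O(524)/378779 + 97313/189599 = (-10*524 + 4/524)/378779 + 97313/189599 = (-5240 + 4*(1/524))*(1/378779) + 97313*(1/189599) = (-5240 + 1/131)*(1/378779) + 97313/189599 = -686439/131*1/378779 + 97313/189599 = -686439/49620049 + 97313/189599 = 4698527680376/9407911670351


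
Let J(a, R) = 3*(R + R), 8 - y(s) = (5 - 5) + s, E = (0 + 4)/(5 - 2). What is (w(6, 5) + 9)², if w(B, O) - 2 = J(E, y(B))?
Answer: 529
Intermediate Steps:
E = 4/3 ≈ 1.3333
y(s) = 8 - s (y(s) = 8 - ((5 - 5) + s) = 8 - (0 + s) = 8 - s)
J(a, R) = 6*R (J(a, R) = 3*(2*R) = 6*R)
w(B, O) = 50 - 6*B (w(B, O) = 2 + 6*(8 - B) = 2 + (48 - 6*B) = 50 - 6*B)
(w(6, 5) + 9)² = ((50 - 6*6) + 9)² = ((50 - 36) + 9)² = (14 + 9)² = 23² = 529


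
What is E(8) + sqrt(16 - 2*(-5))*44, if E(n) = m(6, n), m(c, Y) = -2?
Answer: -2 + 44*sqrt(26) ≈ 222.36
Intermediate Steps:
E(n) = -2
E(8) + sqrt(16 - 2*(-5))*44 = -2 + sqrt(16 - 2*(-5))*44 = -2 + sqrt(16 + 10)*44 = -2 + sqrt(26)*44 = -2 + 44*sqrt(26)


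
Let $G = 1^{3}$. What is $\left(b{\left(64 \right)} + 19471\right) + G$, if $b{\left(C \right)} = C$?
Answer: $19536$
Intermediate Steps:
$G = 1$
$\left(b{\left(64 \right)} + 19471\right) + G = \left(64 + 19471\right) + 1 = 19535 + 1 = 19536$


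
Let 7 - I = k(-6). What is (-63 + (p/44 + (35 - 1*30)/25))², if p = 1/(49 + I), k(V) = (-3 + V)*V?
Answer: 763251129/193600 ≈ 3942.4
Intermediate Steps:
k(V) = V*(-3 + V)
I = -47 (I = 7 - (-6)*(-3 - 6) = 7 - (-6)*(-9) = 7 - 1*54 = 7 - 54 = -47)
p = ½ (p = 1/(49 - 47) = 1/2 = ½ ≈ 0.50000)
(-63 + (p/44 + (35 - 1*30)/25))² = (-63 + ((½)/44 + (35 - 1*30)/25))² = (-63 + ((½)*(1/44) + (35 - 30)*(1/25)))² = (-63 + (1/88 + 5*(1/25)))² = (-63 + (1/88 + ⅕))² = (-63 + 93/440)² = (-27627/440)² = 763251129/193600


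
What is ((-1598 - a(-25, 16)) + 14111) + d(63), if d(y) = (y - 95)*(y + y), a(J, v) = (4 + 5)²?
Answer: 8400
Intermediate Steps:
a(J, v) = 81 (a(J, v) = 9² = 81)
d(y) = 2*y*(-95 + y) (d(y) = (-95 + y)*(2*y) = 2*y*(-95 + y))
((-1598 - a(-25, 16)) + 14111) + d(63) = ((-1598 - 1*81) + 14111) + 2*63*(-95 + 63) = ((-1598 - 81) + 14111) + 2*63*(-32) = (-1679 + 14111) - 4032 = 12432 - 4032 = 8400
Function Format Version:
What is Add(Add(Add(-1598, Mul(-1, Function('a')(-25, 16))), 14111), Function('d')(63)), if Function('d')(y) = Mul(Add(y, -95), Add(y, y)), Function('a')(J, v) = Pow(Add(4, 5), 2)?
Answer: 8400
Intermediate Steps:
Function('a')(J, v) = 81 (Function('a')(J, v) = Pow(9, 2) = 81)
Function('d')(y) = Mul(2, y, Add(-95, y)) (Function('d')(y) = Mul(Add(-95, y), Mul(2, y)) = Mul(2, y, Add(-95, y)))
Add(Add(Add(-1598, Mul(-1, Function('a')(-25, 16))), 14111), Function('d')(63)) = Add(Add(Add(-1598, Mul(-1, 81)), 14111), Mul(2, 63, Add(-95, 63))) = Add(Add(Add(-1598, -81), 14111), Mul(2, 63, -32)) = Add(Add(-1679, 14111), -4032) = Add(12432, -4032) = 8400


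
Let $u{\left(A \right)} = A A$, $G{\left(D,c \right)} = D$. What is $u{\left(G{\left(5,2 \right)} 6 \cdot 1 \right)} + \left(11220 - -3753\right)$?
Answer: $15873$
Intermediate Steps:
$u{\left(A \right)} = A^{2}$
$u{\left(G{\left(5,2 \right)} 6 \cdot 1 \right)} + \left(11220 - -3753\right) = \left(5 \cdot 6 \cdot 1\right)^{2} + \left(11220 - -3753\right) = \left(30 \cdot 1\right)^{2} + \left(11220 + 3753\right) = 30^{2} + 14973 = 900 + 14973 = 15873$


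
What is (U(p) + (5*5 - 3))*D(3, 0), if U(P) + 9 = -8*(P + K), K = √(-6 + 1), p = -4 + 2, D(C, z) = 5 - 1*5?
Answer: 0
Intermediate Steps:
D(C, z) = 0 (D(C, z) = 5 - 5 = 0)
p = -2
K = I*√5 (K = √(-5) = I*√5 ≈ 2.2361*I)
U(P) = -9 - 8*P - 8*I*√5 (U(P) = -9 - 8*(P + I*√5) = -9 + (-8*P - 8*I*√5) = -9 - 8*P - 8*I*√5)
(U(p) + (5*5 - 3))*D(3, 0) = ((-9 - 8*(-2) - 8*I*√5) + (5*5 - 3))*0 = ((-9 + 16 - 8*I*√5) + (25 - 3))*0 = ((7 - 8*I*√5) + 22)*0 = (29 - 8*I*√5)*0 = 0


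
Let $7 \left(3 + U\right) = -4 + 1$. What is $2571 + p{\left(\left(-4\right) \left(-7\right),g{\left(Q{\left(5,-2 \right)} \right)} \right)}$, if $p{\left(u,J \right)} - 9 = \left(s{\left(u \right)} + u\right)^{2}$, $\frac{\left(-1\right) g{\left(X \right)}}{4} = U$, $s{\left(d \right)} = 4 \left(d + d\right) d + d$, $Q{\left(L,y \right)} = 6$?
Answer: $40046164$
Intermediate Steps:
$s{\left(d \right)} = d + 8 d^{2}$ ($s{\left(d \right)} = 4 \cdot 2 d d + d = 8 d d + d = 8 d^{2} + d = d + 8 d^{2}$)
$U = - \frac{24}{7}$ ($U = -3 + \frac{-4 + 1}{7} = -3 + \frac{1}{7} \left(-3\right) = -3 - \frac{3}{7} = - \frac{24}{7} \approx -3.4286$)
$g{\left(X \right)} = \frac{96}{7}$ ($g{\left(X \right)} = \left(-4\right) \left(- \frac{24}{7}\right) = \frac{96}{7}$)
$p{\left(u,J \right)} = 9 + \left(u + u \left(1 + 8 u\right)\right)^{2}$ ($p{\left(u,J \right)} = 9 + \left(u \left(1 + 8 u\right) + u\right)^{2} = 9 + \left(u + u \left(1 + 8 u\right)\right)^{2}$)
$2571 + p{\left(\left(-4\right) \left(-7\right),g{\left(Q{\left(5,-2 \right)} \right)} \right)} = 2571 + \left(9 + 4 \left(\left(-4\right) \left(-7\right)\right)^{2} \left(1 + 4 \left(\left(-4\right) \left(-7\right)\right)\right)^{2}\right) = 2571 + \left(9 + 4 \cdot 28^{2} \left(1 + 4 \cdot 28\right)^{2}\right) = 2571 + \left(9 + 4 \cdot 784 \left(1 + 112\right)^{2}\right) = 2571 + \left(9 + 4 \cdot 784 \cdot 113^{2}\right) = 2571 + \left(9 + 4 \cdot 784 \cdot 12769\right) = 2571 + \left(9 + 40043584\right) = 2571 + 40043593 = 40046164$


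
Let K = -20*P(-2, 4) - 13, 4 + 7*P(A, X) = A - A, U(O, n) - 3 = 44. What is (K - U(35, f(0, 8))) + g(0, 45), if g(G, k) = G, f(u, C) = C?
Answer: -340/7 ≈ -48.571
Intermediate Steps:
U(O, n) = 47 (U(O, n) = 3 + 44 = 47)
P(A, X) = -4/7 (P(A, X) = -4/7 + (A - A)/7 = -4/7 + (⅐)*0 = -4/7 + 0 = -4/7)
K = -11/7 (K = -20*(-4/7) - 13 = 80/7 - 13 = -11/7 ≈ -1.5714)
(K - U(35, f(0, 8))) + g(0, 45) = (-11/7 - 1*47) + 0 = (-11/7 - 47) + 0 = -340/7 + 0 = -340/7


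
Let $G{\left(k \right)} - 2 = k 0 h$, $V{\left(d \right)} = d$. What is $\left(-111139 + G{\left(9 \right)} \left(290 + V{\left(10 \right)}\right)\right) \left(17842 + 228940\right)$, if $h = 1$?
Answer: $-27279035498$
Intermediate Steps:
$G{\left(k \right)} = 2$ ($G{\left(k \right)} = 2 + k 0 \cdot 1 = 2 + 0 \cdot 1 = 2 + 0 = 2$)
$\left(-111139 + G{\left(9 \right)} \left(290 + V{\left(10 \right)}\right)\right) \left(17842 + 228940\right) = \left(-111139 + 2 \left(290 + 10\right)\right) \left(17842 + 228940\right) = \left(-111139 + 2 \cdot 300\right) 246782 = \left(-111139 + 600\right) 246782 = \left(-110539\right) 246782 = -27279035498$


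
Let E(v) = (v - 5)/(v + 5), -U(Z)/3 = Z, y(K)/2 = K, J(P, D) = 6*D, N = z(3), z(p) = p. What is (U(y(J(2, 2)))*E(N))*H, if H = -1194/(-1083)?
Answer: 7164/361 ≈ 19.845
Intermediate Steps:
N = 3
H = 398/361 (H = -1194*(-1/1083) = 398/361 ≈ 1.1025)
y(K) = 2*K
U(Z) = -3*Z
E(v) = (-5 + v)/(5 + v)
(U(y(J(2, 2)))*E(N))*H = ((-6*6*2)*((-5 + 3)/(5 + 3)))*(398/361) = ((-6*12)*(-2/8))*(398/361) = ((-3*24)*((1/8)*(-2)))*(398/361) = -72*(-1/4)*(398/361) = 18*(398/361) = 7164/361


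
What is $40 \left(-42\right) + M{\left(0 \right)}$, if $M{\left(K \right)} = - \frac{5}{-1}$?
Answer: $-1675$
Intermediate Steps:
$M{\left(K \right)} = 5$ ($M{\left(K \right)} = \left(-5\right) \left(-1\right) = 5$)
$40 \left(-42\right) + M{\left(0 \right)} = 40 \left(-42\right) + 5 = -1680 + 5 = -1675$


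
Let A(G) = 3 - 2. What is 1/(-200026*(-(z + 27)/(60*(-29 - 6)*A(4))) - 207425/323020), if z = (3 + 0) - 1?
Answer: -33917100/93709757479 ≈ -0.00036194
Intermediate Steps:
A(G) = 1
z = 2 (z = 3 - 1 = 2)
1/(-200026*(-(z + 27)/(60*(-29 - 6)*A(4))) - 207425/323020) = 1/(-200026*(-(2 + 27)/(60*(-29 - 6))) - 207425/323020) = 1/(-200026/((-(-2100)/29)) - 207425*1/323020) = 1/(-200026/((-(-2100)/29)) - 41485/64604) = 1/(-200026/((-60*(-35/29))) - 41485/64604) = 1/(-200026/2100/29 - 41485/64604) = 1/(-200026*29/2100 - 41485/64604) = 1/(-2900377/1050 - 41485/64604) = 1/(-93709757479/33917100) = -33917100/93709757479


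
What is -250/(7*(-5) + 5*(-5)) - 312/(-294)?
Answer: 1537/294 ≈ 5.2279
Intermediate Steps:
-250/(7*(-5) + 5*(-5)) - 312/(-294) = -250/(-35 - 25) - 312*(-1/294) = -250/(-60) + 52/49 = -250*(-1/60) + 52/49 = 25/6 + 52/49 = 1537/294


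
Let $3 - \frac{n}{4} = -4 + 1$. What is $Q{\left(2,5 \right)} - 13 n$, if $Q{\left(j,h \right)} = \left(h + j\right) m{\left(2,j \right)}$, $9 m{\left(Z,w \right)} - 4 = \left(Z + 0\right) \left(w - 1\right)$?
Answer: $- \frac{922}{3} \approx -307.33$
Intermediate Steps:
$m{\left(Z,w \right)} = \frac{4}{9} + \frac{Z \left(-1 + w\right)}{9}$ ($m{\left(Z,w \right)} = \frac{4}{9} + \frac{\left(Z + 0\right) \left(w - 1\right)}{9} = \frac{4}{9} + \frac{Z \left(-1 + w\right)}{9}$)
$Q{\left(j,h \right)} = \left(\frac{2}{9} + \frac{2 j}{9}\right) \left(h + j\right)$ ($Q{\left(j,h \right)} = \left(h + j\right) \left(\frac{4}{9} - \frac{2}{9} + \frac{1}{9} \cdot 2 j\right) = \left(h + j\right) \left(\frac{4}{9} - \frac{2}{9} + \frac{2 j}{9}\right) = \left(h + j\right) \left(\frac{2}{9} + \frac{2 j}{9}\right) = \left(\frac{2}{9} + \frac{2 j}{9}\right) \left(h + j\right)$)
$n = 24$ ($n = 12 - 4 \left(-4 + 1\right) = 12 - -12 = 12 + 12 = 24$)
$Q{\left(2,5 \right)} - 13 n = \frac{2 \left(1 + 2\right) \left(5 + 2\right)}{9} - 312 = \frac{2}{9} \cdot 3 \cdot 7 - 312 = \frac{14}{3} - 312 = - \frac{922}{3}$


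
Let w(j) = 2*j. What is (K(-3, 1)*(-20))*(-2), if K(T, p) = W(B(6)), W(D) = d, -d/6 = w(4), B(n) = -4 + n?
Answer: -1920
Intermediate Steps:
d = -48 (d = -12*4 = -6*8 = -48)
W(D) = -48
K(T, p) = -48
(K(-3, 1)*(-20))*(-2) = -48*(-20)*(-2) = 960*(-2) = -1920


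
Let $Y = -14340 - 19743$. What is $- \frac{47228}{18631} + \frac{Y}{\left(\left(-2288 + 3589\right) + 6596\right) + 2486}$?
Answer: $- \frac{375122899}{64481891} \approx -5.8175$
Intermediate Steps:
$Y = -34083$
$- \frac{47228}{18631} + \frac{Y}{\left(\left(-2288 + 3589\right) + 6596\right) + 2486} = - \frac{47228}{18631} - \frac{34083}{\left(\left(-2288 + 3589\right) + 6596\right) + 2486} = \left(-47228\right) \frac{1}{18631} - \frac{34083}{\left(1301 + 6596\right) + 2486} = - \frac{47228}{18631} - \frac{34083}{7897 + 2486} = - \frac{47228}{18631} - \frac{34083}{10383} = - \frac{47228}{18631} - \frac{11361}{3461} = - \frac{375122899}{64481891}$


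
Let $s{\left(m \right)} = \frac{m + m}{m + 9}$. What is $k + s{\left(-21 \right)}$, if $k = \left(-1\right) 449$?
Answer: $- \frac{891}{2} \approx -445.5$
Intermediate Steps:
$k = -449$
$s{\left(m \right)} = \frac{2 m}{9 + m}$
$k + s{\left(-21 \right)} = -449 + 2 \left(-21\right) \frac{1}{9 - 21} = -449 + 2 \left(-21\right) \frac{1}{-12} = -449 + 2 \left(-21\right) \left(- \frac{1}{12}\right) = -449 + \frac{7}{2} = - \frac{891}{2}$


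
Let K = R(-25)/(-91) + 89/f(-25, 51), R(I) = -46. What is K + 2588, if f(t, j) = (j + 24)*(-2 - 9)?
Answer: 194323951/75075 ≈ 2588.4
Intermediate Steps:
f(t, j) = -264 - 11*j (f(t, j) = (24 + j)*(-11) = -264 - 11*j)
K = 29851/75075 (K = -46/(-91) + 89/(-264 - 11*51) = -46*(-1/91) + 89/(-264 - 561) = 46/91 + 89/(-825) = 46/91 + 89*(-1/825) = 46/91 - 89/825 = 29851/75075 ≈ 0.39762)
K + 2588 = 29851/75075 + 2588 = 194323951/75075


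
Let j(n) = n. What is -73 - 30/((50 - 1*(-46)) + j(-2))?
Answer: -3446/47 ≈ -73.319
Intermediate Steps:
-73 - 30/((50 - 1*(-46)) + j(-2)) = -73 - 30/((50 - 1*(-46)) - 2) = -73 - 30/((50 + 46) - 2) = -73 - 30/(96 - 2) = -73 - 30/94 = -73 + (1/94)*(-30) = -73 - 15/47 = -3446/47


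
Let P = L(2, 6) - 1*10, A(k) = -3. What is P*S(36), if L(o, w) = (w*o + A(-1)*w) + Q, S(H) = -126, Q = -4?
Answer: 2520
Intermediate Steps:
L(o, w) = -4 - 3*w + o*w (L(o, w) = (w*o - 3*w) - 4 = (o*w - 3*w) - 4 = (-3*w + o*w) - 4 = -4 - 3*w + o*w)
P = -20 (P = (-4 - 3*6 + 2*6) - 1*10 = (-4 - 18 + 12) - 10 = -10 - 10 = -20)
P*S(36) = -20*(-126) = 2520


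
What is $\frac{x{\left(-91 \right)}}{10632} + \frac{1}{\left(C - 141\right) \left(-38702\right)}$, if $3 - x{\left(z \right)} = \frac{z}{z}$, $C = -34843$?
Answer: $\frac{338489021}{1799400570672} \approx 0.00018811$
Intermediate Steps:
$x{\left(z \right)} = 2$ ($x{\left(z \right)} = 3 - \frac{z}{z} = 3 - 1 = 2$)
$\frac{x{\left(-91 \right)}}{10632} + \frac{1}{\left(C - 141\right) \left(-38702\right)} = \frac{2}{10632} + \frac{1}{\left(-34843 - 141\right) \left(-38702\right)} = 2 \cdot \frac{1}{10632} + \frac{1}{-34984} \left(- \frac{1}{38702}\right) = \frac{1}{5316} - - \frac{1}{1353950768} = \frac{1}{5316} + \frac{1}{1353950768} = \frac{338489021}{1799400570672}$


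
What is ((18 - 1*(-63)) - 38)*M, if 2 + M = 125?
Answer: 5289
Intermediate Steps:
M = 123 (M = -2 + 125 = 123)
((18 - 1*(-63)) - 38)*M = ((18 - 1*(-63)) - 38)*123 = ((18 + 63) - 38)*123 = (81 - 38)*123 = 43*123 = 5289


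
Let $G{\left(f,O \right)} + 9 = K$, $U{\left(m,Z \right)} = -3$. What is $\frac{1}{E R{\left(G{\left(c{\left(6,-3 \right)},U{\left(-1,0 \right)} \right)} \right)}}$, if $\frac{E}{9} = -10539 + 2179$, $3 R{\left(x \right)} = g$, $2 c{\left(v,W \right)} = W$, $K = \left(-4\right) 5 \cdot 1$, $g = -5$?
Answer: $\frac{1}{125400} \approx 7.9745 \cdot 10^{-6}$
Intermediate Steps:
$K = -20$ ($K = \left(-20\right) 1 = -20$)
$c{\left(v,W \right)} = \frac{W}{2}$
$G{\left(f,O \right)} = -29$ ($G{\left(f,O \right)} = -9 - 20 = -29$)
$R{\left(x \right)} = - \frac{5}{3}$ ($R{\left(x \right)} = \frac{1}{3} \left(-5\right) = - \frac{5}{3}$)
$E = -75240$ ($E = 9 \left(-10539 + 2179\right) = 9 \left(-8360\right) = -75240$)
$\frac{1}{E R{\left(G{\left(c{\left(6,-3 \right)},U{\left(-1,0 \right)} \right)} \right)}} = \frac{1}{\left(-75240\right) \left(- \frac{5}{3}\right)} = \frac{1}{125400}$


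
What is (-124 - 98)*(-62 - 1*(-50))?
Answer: 2664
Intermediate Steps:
(-124 - 98)*(-62 - 1*(-50)) = -222*(-62 + 50) = -222*(-12) = 2664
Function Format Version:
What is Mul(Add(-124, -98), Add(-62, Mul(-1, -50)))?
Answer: 2664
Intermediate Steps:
Mul(Add(-124, -98), Add(-62, Mul(-1, -50))) = Mul(-222, Add(-62, 50)) = Mul(-222, -12) = 2664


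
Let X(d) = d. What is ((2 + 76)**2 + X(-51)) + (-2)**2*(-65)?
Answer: 5773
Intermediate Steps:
((2 + 76)**2 + X(-51)) + (-2)**2*(-65) = ((2 + 76)**2 - 51) + (-2)**2*(-65) = (78**2 - 51) + 4*(-65) = (6084 - 51) - 260 = 6033 - 260 = 5773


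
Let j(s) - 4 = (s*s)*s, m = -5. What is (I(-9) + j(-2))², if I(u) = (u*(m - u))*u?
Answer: 102400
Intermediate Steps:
I(u) = u²*(-5 - u) (I(u) = (u*(-5 - u))*u = u²*(-5 - u))
j(s) = 4 + s³ (j(s) = 4 + (s*s)*s = 4 + s²*s = 4 + s³)
(I(-9) + j(-2))² = ((-9)²*(-5 - 1*(-9)) + (4 + (-2)³))² = (81*(-5 + 9) + (4 - 8))² = (81*4 - 4)² = (324 - 4)² = 320² = 102400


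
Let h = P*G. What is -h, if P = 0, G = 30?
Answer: 0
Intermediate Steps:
h = 0 (h = 0*30 = 0)
-h = -1*0 = 0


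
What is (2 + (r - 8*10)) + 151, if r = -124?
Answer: -51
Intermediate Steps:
(2 + (r - 8*10)) + 151 = (2 + (-124 - 8*10)) + 151 = (2 + (-124 - 1*80)) + 151 = (2 + (-124 - 80)) + 151 = (2 - 204) + 151 = -202 + 151 = -51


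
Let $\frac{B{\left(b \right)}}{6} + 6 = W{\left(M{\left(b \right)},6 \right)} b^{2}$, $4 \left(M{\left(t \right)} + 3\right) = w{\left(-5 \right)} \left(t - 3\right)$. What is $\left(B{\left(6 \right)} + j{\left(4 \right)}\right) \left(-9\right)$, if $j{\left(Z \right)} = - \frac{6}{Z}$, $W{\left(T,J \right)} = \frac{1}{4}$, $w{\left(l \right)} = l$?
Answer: $- \frac{297}{2} \approx -148.5$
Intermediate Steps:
$M{\left(t \right)} = \frac{3}{4} - \frac{5 t}{4}$ ($M{\left(t \right)} = -3 + \frac{\left(-5\right) \left(t - 3\right)}{4} = -3 + \frac{\left(-5\right) \left(-3 + t\right)}{4} = -3 + \frac{15 - 5 t}{4} = -3 - \left(- \frac{15}{4} + \frac{5 t}{4}\right) = \frac{3}{4} - \frac{5 t}{4}$)
$W{\left(T,J \right)} = \frac{1}{4}$
$B{\left(b \right)} = -36 + \frac{3 b^{2}}{2}$ ($B{\left(b \right)} = -36 + 6 \frac{b^{2}}{4} = -36 + \frac{3 b^{2}}{2}$)
$\left(B{\left(6 \right)} + j{\left(4 \right)}\right) \left(-9\right) = \left(\left(-36 + \frac{3 \cdot 6^{2}}{2}\right) - \frac{6}{4}\right) \left(-9\right) = \left(\left(-36 + \frac{3}{2} \cdot 36\right) - \frac{3}{2}\right) \left(-9\right) = \left(\left(-36 + 54\right) - \frac{3}{2}\right) \left(-9\right) = \left(18 - \frac{3}{2}\right) \left(-9\right) = \frac{33}{2} \left(-9\right) = - \frac{297}{2}$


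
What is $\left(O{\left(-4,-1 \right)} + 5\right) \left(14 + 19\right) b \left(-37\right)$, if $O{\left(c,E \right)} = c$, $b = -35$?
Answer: $42735$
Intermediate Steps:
$\left(O{\left(-4,-1 \right)} + 5\right) \left(14 + 19\right) b \left(-37\right) = \left(-4 + 5\right) \left(14 + 19\right) \left(-35\right) \left(-37\right) = 1 \cdot 33 \left(-35\right) \left(-37\right) = 33 \left(-35\right) \left(-37\right) = \left(-1155\right) \left(-37\right) = 42735$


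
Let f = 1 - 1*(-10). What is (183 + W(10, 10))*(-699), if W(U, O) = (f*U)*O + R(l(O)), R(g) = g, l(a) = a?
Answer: -903807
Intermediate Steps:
f = 11 (f = 1 + 10 = 11)
W(U, O) = O + 11*O*U (W(U, O) = (11*U)*O + O = 11*O*U + O = O + 11*O*U)
(183 + W(10, 10))*(-699) = (183 + 10*(1 + 11*10))*(-699) = (183 + 10*(1 + 110))*(-699) = (183 + 10*111)*(-699) = (183 + 1110)*(-699) = 1293*(-699) = -903807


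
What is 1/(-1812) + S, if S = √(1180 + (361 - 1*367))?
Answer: -1/1812 + √1174 ≈ 34.263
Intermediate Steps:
S = √1174 (S = √(1180 + (361 - 367)) = √(1180 - 6) = √1174 ≈ 34.264)
1/(-1812) + S = 1/(-1812) + √1174 = -1/1812 + √1174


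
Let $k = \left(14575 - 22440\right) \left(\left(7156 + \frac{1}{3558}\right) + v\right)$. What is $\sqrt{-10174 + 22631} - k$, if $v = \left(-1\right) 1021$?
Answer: $\frac{171679823315}{3558} + \sqrt{12457} \approx 4.8252 \cdot 10^{7}$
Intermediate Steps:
$v = -1021$
$k = - \frac{171679823315}{3558}$ ($k = \left(14575 - 22440\right) \left(\left(7156 + \frac{1}{3558}\right) - 1021\right) = - 7865 \left(\left(7156 + \frac{1}{3558}\right) - 1021\right) = - 7865 \left(\frac{25461049}{3558} - 1021\right) = \left(-7865\right) \frac{21828331}{3558} = - \frac{171679823315}{3558} \approx -4.8252 \cdot 10^{7}$)
$\sqrt{-10174 + 22631} - k = \sqrt{-10174 + 22631} - - \frac{171679823315}{3558} = \sqrt{12457} + \frac{171679823315}{3558} = \frac{171679823315}{3558} + \sqrt{12457}$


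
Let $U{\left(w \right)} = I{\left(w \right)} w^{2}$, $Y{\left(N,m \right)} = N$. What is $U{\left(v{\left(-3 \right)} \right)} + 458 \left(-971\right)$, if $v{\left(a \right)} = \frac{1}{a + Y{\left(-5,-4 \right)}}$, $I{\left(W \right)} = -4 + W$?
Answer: $- \frac{227695649}{512} \approx -4.4472 \cdot 10^{5}$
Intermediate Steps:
$v{\left(a \right)} = \frac{1}{-5 + a}$ ($v{\left(a \right)} = \frac{1}{a - 5} = \frac{1}{-5 + a}$)
$U{\left(w \right)} = w^{2} \left(-4 + w\right)$ ($U{\left(w \right)} = \left(-4 + w\right) w^{2} = w^{2} \left(-4 + w\right)$)
$U{\left(v{\left(-3 \right)} \right)} + 458 \left(-971\right) = \left(\frac{1}{-5 - 3}\right)^{2} \left(-4 + \frac{1}{-5 - 3}\right) + 458 \left(-971\right) = \left(\frac{1}{-8}\right)^{2} \left(-4 + \frac{1}{-8}\right) - 444718 = \left(- \frac{1}{8}\right)^{2} \left(-4 - \frac{1}{8}\right) - 444718 = \frac{1}{64} \left(- \frac{33}{8}\right) - 444718 = - \frac{33}{512} - 444718 = - \frac{227695649}{512}$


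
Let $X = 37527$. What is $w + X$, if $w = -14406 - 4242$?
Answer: $18879$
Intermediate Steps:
$w = -18648$
$w + X = -18648 + 37527 = 18879$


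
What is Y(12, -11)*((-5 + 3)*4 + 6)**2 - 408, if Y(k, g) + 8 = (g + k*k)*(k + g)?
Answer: 92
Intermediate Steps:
Y(k, g) = -8 + (g + k)*(g + k**2) (Y(k, g) = -8 + (g + k*k)*(k + g) = -8 + (g + k**2)*(g + k) = -8 + (g + k)*(g + k**2))
Y(12, -11)*((-5 + 3)*4 + 6)**2 - 408 = (-8 + (-11)**2 + 12**3 - 11*12 - 11*12**2)*((-5 + 3)*4 + 6)**2 - 408 = (-8 + 121 + 1728 - 132 - 11*144)*(-2*4 + 6)**2 - 408 = (-8 + 121 + 1728 - 132 - 1584)*(-8 + 6)**2 - 408 = 125*(-2)**2 - 408 = 125*4 - 408 = 500 - 408 = 92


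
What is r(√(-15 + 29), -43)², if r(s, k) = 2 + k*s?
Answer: 25890 - 172*√14 ≈ 25246.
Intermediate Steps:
r(√(-15 + 29), -43)² = (2 - 43*√(-15 + 29))² = (2 - 43*√14)²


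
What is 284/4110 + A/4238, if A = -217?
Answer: 155861/8709090 ≈ 0.017896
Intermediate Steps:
284/4110 + A/4238 = 284/4110 - 217/4238 = 284*(1/4110) - 217*1/4238 = 142/2055 - 217/4238 = 155861/8709090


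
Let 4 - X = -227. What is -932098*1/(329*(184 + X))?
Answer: -932098/136535 ≈ -6.8268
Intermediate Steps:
X = 231 (X = 4 - 1*(-227) = 4 + 227 = 231)
-932098*1/(329*(184 + X)) = -932098*1/(329*(184 + 231)) = -932098/(415*329) = -932098/136535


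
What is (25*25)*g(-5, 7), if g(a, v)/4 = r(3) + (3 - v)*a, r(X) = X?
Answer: 57500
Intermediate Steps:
g(a, v) = 12 + 4*a*(3 - v) (g(a, v) = 4*(3 + (3 - v)*a) = 4*(3 + a*(3 - v)) = 12 + 4*a*(3 - v))
(25*25)*g(-5, 7) = (25*25)*(12 + 12*(-5) - 4*(-5)*7) = 625*(12 - 60 + 140) = 625*92 = 57500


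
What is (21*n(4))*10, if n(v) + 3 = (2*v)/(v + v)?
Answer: -420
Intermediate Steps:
n(v) = -2 (n(v) = -3 + (2*v)/(v + v) = -3 + (2*v)/((2*v)) = -3 + (2*v)*(1/(2*v)) = -3 + 1 = -2)
(21*n(4))*10 = (21*(-2))*10 = -42*10 = -420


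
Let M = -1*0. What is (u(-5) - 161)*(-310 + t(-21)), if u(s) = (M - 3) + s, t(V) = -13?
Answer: 54587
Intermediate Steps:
M = 0
u(s) = -3 + s (u(s) = (0 - 3) + s = -3 + s)
(u(-5) - 161)*(-310 + t(-21)) = ((-3 - 5) - 161)*(-310 - 13) = (-8 - 161)*(-323) = -169*(-323) = 54587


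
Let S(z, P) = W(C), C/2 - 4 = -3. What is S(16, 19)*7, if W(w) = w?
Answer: 14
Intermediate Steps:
C = 2 (C = 8 + 2*(-3) = 8 - 6 = 2)
S(z, P) = 2
S(16, 19)*7 = 2*7 = 14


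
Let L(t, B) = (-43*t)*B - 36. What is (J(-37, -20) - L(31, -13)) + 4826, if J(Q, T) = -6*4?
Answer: -12491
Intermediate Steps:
L(t, B) = -36 - 43*B*t (L(t, B) = -43*B*t - 36 = -36 - 43*B*t)
J(Q, T) = -24
(J(-37, -20) - L(31, -13)) + 4826 = (-24 - (-36 - 43*(-13)*31)) + 4826 = (-24 - (-36 + 17329)) + 4826 = (-24 - 1*17293) + 4826 = (-24 - 17293) + 4826 = -17317 + 4826 = -12491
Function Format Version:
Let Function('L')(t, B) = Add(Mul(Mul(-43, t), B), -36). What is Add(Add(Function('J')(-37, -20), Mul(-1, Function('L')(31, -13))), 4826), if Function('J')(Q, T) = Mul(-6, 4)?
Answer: -12491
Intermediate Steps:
Function('L')(t, B) = Add(-36, Mul(-43, B, t)) (Function('L')(t, B) = Add(Mul(-43, B, t), -36) = Add(-36, Mul(-43, B, t)))
Function('J')(Q, T) = -24
Add(Add(Function('J')(-37, -20), Mul(-1, Function('L')(31, -13))), 4826) = Add(Add(-24, Mul(-1, Add(-36, Mul(-43, -13, 31)))), 4826) = Add(Add(-24, Mul(-1, Add(-36, 17329))), 4826) = Add(Add(-24, Mul(-1, 17293)), 4826) = Add(Add(-24, -17293), 4826) = Add(-17317, 4826) = -12491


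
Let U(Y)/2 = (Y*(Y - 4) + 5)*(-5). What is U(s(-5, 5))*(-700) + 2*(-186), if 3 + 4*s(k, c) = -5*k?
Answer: 92378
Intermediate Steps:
s(k, c) = -¾ - 5*k/4 (s(k, c) = -¾ + (-5*k)/4 = -¾ - 5*k/4)
U(Y) = -50 - 10*Y*(-4 + Y) (U(Y) = 2*((Y*(Y - 4) + 5)*(-5)) = 2*((Y*(-4 + Y) + 5)*(-5)) = 2*((5 + Y*(-4 + Y))*(-5)) = 2*(-25 - 5*Y*(-4 + Y)) = -50 - 10*Y*(-4 + Y))
U(s(-5, 5))*(-700) + 2*(-186) = (-50 - 10*(-¾ - 5/4*(-5))² + 40*(-¾ - 5/4*(-5)))*(-700) + 2*(-186) = (-50 - 10*(-¾ + 25/4)² + 40*(-¾ + 25/4))*(-700) - 372 = (-50 - 10*(11/2)² + 40*(11/2))*(-700) - 372 = (-50 - 10*121/4 + 220)*(-700) - 372 = (-50 - 605/2 + 220)*(-700) - 372 = -265/2*(-700) - 372 = 92750 - 372 = 92378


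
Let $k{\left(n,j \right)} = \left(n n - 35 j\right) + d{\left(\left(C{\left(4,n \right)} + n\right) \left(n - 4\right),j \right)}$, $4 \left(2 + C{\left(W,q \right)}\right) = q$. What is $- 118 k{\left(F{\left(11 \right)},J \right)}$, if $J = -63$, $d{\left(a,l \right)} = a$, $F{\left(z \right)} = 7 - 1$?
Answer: $-265736$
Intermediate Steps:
$C{\left(W,q \right)} = -2 + \frac{q}{4}$
$F{\left(z \right)} = 6$
$k{\left(n,j \right)} = n^{2} - 35 j + \left(-4 + n\right) \left(-2 + \frac{5 n}{4}\right)$ ($k{\left(n,j \right)} = \left(n n - 35 j\right) + \left(\left(-2 + \frac{n}{4}\right) + n\right) \left(n - 4\right) = \left(n^{2} - 35 j\right) + \left(-2 + \frac{5 n}{4}\right) \left(-4 + n\right) = \left(n^{2} - 35 j\right) + \left(-4 + n\right) \left(-2 + \frac{5 n}{4}\right) = n^{2} - 35 j + \left(-4 + n\right) \left(-2 + \frac{5 n}{4}\right)$)
$- 118 k{\left(F{\left(11 \right)},J \right)} = - 118 \left(8 - -2205 - 42 + \frac{9 \cdot 6^{2}}{4}\right) = - 118 \left(8 + 2205 - 42 + \frac{9}{4} \cdot 36\right) = - 118 \left(8 + 2205 - 42 + 81\right) = \left(-118\right) 2252 = -265736$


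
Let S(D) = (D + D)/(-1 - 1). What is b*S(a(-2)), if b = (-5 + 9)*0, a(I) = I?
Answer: 0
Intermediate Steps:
b = 0 (b = 4*0 = 0)
S(D) = -D (S(D) = (2*D)/(-2) = (2*D)*(-½) = -D)
b*S(a(-2)) = 0*(-1*(-2)) = 0*2 = 0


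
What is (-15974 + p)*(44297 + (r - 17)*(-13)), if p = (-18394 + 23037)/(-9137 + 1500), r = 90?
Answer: -5288372815188/7637 ≈ -6.9247e+8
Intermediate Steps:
p = -4643/7637 (p = 4643/(-7637) = 4643*(-1/7637) = -4643/7637 ≈ -0.60796)
(-15974 + p)*(44297 + (r - 17)*(-13)) = (-15974 - 4643/7637)*(44297 + (90 - 17)*(-13)) = -121998081*(44297 + 73*(-13))/7637 = -121998081*(44297 - 949)/7637 = -121998081/7637*43348 = -5288372815188/7637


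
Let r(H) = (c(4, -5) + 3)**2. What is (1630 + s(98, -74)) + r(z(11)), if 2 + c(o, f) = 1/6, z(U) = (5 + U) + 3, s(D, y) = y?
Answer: 56065/36 ≈ 1557.4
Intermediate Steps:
z(U) = 8 + U
c(o, f) = -11/6 (c(o, f) = -2 + 1/6 = -11/6)
r(H) = 49/36 (r(H) = (-11/6 + 3)**2 = (7/6)**2 = 49/36)
(1630 + s(98, -74)) + r(z(11)) = (1630 - 74) + 49/36 = 1556 + 49/36 = 56065/36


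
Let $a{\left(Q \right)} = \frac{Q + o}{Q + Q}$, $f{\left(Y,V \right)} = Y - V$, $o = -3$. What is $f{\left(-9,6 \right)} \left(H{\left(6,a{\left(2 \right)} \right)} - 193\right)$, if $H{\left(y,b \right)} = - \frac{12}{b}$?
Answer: $2175$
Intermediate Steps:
$a{\left(Q \right)} = \frac{-3 + Q}{2 Q}$ ($a{\left(Q \right)} = \frac{Q - 3}{Q + Q} = \frac{-3 + Q}{2 Q}$)
$f{\left(-9,6 \right)} \left(H{\left(6,a{\left(2 \right)} \right)} - 193\right) = \left(-9 - 6\right) \left(- \frac{12}{\frac{1}{2} \cdot \frac{1}{2} \left(-3 + 2\right)} - 193\right) = \left(-9 - 6\right) \left(- \frac{12}{\frac{1}{2} \cdot \frac{1}{2} \left(-1\right)} - 193\right) = - 15 \left(- \frac{12}{- \frac{1}{4}} - 193\right) = - 15 \left(\left(-12\right) \left(-4\right) - 193\right) = - 15 \left(48 - 193\right) = \left(-15\right) \left(-145\right) = 2175$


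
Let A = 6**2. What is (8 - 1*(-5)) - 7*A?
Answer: -239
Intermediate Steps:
A = 36
(8 - 1*(-5)) - 7*A = (8 - 1*(-5)) - 7*36 = (8 + 5) - 252 = 13 - 252 = -239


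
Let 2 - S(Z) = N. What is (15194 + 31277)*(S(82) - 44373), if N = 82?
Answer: -2065775363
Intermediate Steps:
S(Z) = -80 (S(Z) = 2 - 1*82 = 2 - 82 = -80)
(15194 + 31277)*(S(82) - 44373) = (15194 + 31277)*(-80 - 44373) = 46471*(-44453) = -2065775363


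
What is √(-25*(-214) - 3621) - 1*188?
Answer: -188 + √1729 ≈ -146.42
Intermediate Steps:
√(-25*(-214) - 3621) - 1*188 = √(5350 - 3621) - 188 = √1729 - 188 = -188 + √1729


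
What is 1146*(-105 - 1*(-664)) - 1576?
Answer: 639038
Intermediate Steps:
1146*(-105 - 1*(-664)) - 1576 = 1146*(-105 + 664) - 1576 = 1146*559 - 1576 = 640614 - 1576 = 639038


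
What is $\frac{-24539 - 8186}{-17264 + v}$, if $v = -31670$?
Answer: $\frac{32725}{48934} \approx 0.66876$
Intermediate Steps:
$\frac{-24539 - 8186}{-17264 + v} = \frac{-24539 - 8186}{-17264 - 31670} = - \frac{32725}{-48934} = \left(-32725\right) \left(- \frac{1}{48934}\right) = \frac{32725}{48934}$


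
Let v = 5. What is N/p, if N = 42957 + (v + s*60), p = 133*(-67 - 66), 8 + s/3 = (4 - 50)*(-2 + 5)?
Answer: -878/931 ≈ -0.94307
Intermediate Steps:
s = -438 (s = -24 + 3*((4 - 50)*(-2 + 5)) = -24 + 3*(-46*3) = -24 + 3*(-138) = -24 - 414 = -438)
p = -17689 (p = 133*(-133) = -17689)
N = 16682 (N = 42957 + (5 - 438*60) = 42957 + (5 - 26280) = 42957 - 26275 = 16682)
N/p = 16682/(-17689) = 16682*(-1/17689) = -878/931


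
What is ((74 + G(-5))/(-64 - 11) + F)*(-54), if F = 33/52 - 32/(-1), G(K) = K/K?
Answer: -44415/26 ≈ -1708.3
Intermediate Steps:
G(K) = 1
F = 1697/52 (F = 33*(1/52) - 32*(-1) = 33/52 + 32 = 1697/52 ≈ 32.635)
((74 + G(-5))/(-64 - 11) + F)*(-54) = ((74 + 1)/(-64 - 11) + 1697/52)*(-54) = (75/(-75) + 1697/52)*(-54) = (75*(-1/75) + 1697/52)*(-54) = (-1 + 1697/52)*(-54) = (1645/52)*(-54) = -44415/26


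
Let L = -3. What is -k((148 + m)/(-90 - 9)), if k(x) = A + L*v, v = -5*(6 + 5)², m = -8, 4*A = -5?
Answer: -7255/4 ≈ -1813.8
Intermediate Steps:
A = -5/4 (A = (¼)*(-5) = -5/4 ≈ -1.2500)
v = -605 (v = -5*11² = -5*121 = -605)
k(x) = 7255/4 (k(x) = -5/4 - 3*(-605) = -5/4 + 1815 = 7255/4)
-k((148 + m)/(-90 - 9)) = -1*7255/4 = -7255/4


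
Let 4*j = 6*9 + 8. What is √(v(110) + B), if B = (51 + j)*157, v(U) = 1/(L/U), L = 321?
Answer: √4303339482/642 ≈ 102.18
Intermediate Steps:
j = 31/2 (j = (6*9 + 8)/4 = (54 + 8)/4 = (¼)*62 = 31/2 ≈ 15.500)
v(U) = U/321 (v(U) = 1/(321/U) = U/321)
B = 20881/2 (B = (51 + 31/2)*157 = (133/2)*157 = 20881/2 ≈ 10441.)
√(v(110) + B) = √((1/321)*110 + 20881/2) = √(110/321 + 20881/2) = √(6703021/642) = √4303339482/642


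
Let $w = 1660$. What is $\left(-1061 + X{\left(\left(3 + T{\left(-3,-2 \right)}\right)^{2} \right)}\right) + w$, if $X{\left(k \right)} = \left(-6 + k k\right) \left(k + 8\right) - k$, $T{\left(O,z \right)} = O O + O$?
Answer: $583913$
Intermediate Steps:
$T{\left(O,z \right)} = O + O^{2}$ ($T{\left(O,z \right)} = O^{2} + O = O + O^{2}$)
$X{\left(k \right)} = - k + \left(-6 + k^{2}\right) \left(8 + k\right)$ ($X{\left(k \right)} = \left(-6 + k^{2}\right) \left(8 + k\right) - k = - k + \left(-6 + k^{2}\right) \left(8 + k\right)$)
$\left(-1061 + X{\left(\left(3 + T{\left(-3,-2 \right)}\right)^{2} \right)}\right) + w = \left(-1061 - \left(48 - \left(3 - 3 \left(1 - 3\right)\right)^{6} - 8 \left(3 - 3 \left(1 - 3\right)\right)^{4} + 7 \left(3 - 3 \left(1 - 3\right)\right)^{2}\right)\right) + 1660 = \left(-1061 - \left(48 - \left(3 - -6\right)^{6} - 8 \left(3 - -6\right)^{4} + 7 \left(3 - -6\right)^{2}\right)\right) + 1660 = \left(-1061 - \left(48 - \left(3 + 6\right)^{6} - 8 \left(3 + 6\right)^{4} + 7 \left(3 + 6\right)^{2}\right)\right) + 1660 = \left(-1061 + \left(-48 + \left(9^{2}\right)^{3} - 7 \cdot 9^{2} + 8 \left(9^{2}\right)^{2}\right)\right) + 1660 = \left(-1061 + \left(-48 + 81^{3} - 567 + 8 \cdot 81^{2}\right)\right) + 1660 = \left(-1061 + \left(-48 + 531441 - 567 + 8 \cdot 6561\right)\right) + 1660 = \left(-1061 + \left(-48 + 531441 - 567 + 52488\right)\right) + 1660 = \left(-1061 + 583314\right) + 1660 = 582253 + 1660 = 583913$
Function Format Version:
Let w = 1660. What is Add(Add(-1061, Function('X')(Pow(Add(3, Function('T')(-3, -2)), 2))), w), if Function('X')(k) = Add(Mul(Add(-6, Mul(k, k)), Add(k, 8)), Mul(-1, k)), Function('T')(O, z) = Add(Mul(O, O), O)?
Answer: 583913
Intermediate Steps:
Function('T')(O, z) = Add(O, Pow(O, 2)) (Function('T')(O, z) = Add(Pow(O, 2), O) = Add(O, Pow(O, 2)))
Function('X')(k) = Add(Mul(-1, k), Mul(Add(-6, Pow(k, 2)), Add(8, k))) (Function('X')(k) = Add(Mul(Add(-6, Pow(k, 2)), Add(8, k)), Mul(-1, k)) = Add(Mul(-1, k), Mul(Add(-6, Pow(k, 2)), Add(8, k))))
Add(Add(-1061, Function('X')(Pow(Add(3, Function('T')(-3, -2)), 2))), w) = Add(Add(-1061, Add(-48, Pow(Pow(Add(3, Mul(-3, Add(1, -3))), 2), 3), Mul(-7, Pow(Add(3, Mul(-3, Add(1, -3))), 2)), Mul(8, Pow(Pow(Add(3, Mul(-3, Add(1, -3))), 2), 2)))), 1660) = Add(Add(-1061, Add(-48, Pow(Pow(Add(3, Mul(-3, -2)), 2), 3), Mul(-7, Pow(Add(3, Mul(-3, -2)), 2)), Mul(8, Pow(Pow(Add(3, Mul(-3, -2)), 2), 2)))), 1660) = Add(Add(-1061, Add(-48, Pow(Pow(Add(3, 6), 2), 3), Mul(-7, Pow(Add(3, 6), 2)), Mul(8, Pow(Pow(Add(3, 6), 2), 2)))), 1660) = Add(Add(-1061, Add(-48, Pow(Pow(9, 2), 3), Mul(-7, Pow(9, 2)), Mul(8, Pow(Pow(9, 2), 2)))), 1660) = Add(Add(-1061, Add(-48, Pow(81, 3), Mul(-7, 81), Mul(8, Pow(81, 2)))), 1660) = Add(Add(-1061, Add(-48, 531441, -567, Mul(8, 6561))), 1660) = Add(Add(-1061, Add(-48, 531441, -567, 52488)), 1660) = Add(Add(-1061, 583314), 1660) = Add(582253, 1660) = 583913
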